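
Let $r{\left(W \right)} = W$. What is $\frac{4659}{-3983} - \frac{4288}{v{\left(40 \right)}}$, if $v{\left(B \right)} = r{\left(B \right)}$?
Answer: $- \frac{2158183}{19915} \approx -108.37$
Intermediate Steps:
$v{\left(B \right)} = B$
$\frac{4659}{-3983} - \frac{4288}{v{\left(40 \right)}} = \frac{4659}{-3983} - \frac{4288}{40} = 4659 \left(- \frac{1}{3983}\right) - \frac{536}{5} = - \frac{4659}{3983} - \frac{536}{5} = - \frac{2158183}{19915}$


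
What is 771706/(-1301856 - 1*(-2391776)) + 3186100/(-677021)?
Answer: -113466651699/28380720320 ≈ -3.9980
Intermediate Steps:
771706/(-1301856 - 1*(-2391776)) + 3186100/(-677021) = 771706/(-1301856 + 2391776) + 3186100*(-1/677021) = 771706/1089920 - 3186100/677021 = 771706*(1/1089920) - 3186100/677021 = 29681/41920 - 3186100/677021 = -113466651699/28380720320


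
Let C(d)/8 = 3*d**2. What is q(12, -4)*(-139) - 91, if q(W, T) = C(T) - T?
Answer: -54023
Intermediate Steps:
C(d) = 24*d**2 (C(d) = 8*(3*d**2) = 24*d**2)
q(W, T) = -T + 24*T**2 (q(W, T) = 24*T**2 - T = -T + 24*T**2)
q(12, -4)*(-139) - 91 = -4*(-1 + 24*(-4))*(-139) - 91 = -4*(-1 - 96)*(-139) - 91 = -4*(-97)*(-139) - 91 = 388*(-139) - 91 = -53932 - 91 = -54023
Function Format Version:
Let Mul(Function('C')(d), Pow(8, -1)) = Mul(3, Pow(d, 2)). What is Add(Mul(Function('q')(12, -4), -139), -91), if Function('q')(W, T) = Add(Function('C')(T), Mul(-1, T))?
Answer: -54023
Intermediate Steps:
Function('C')(d) = Mul(24, Pow(d, 2)) (Function('C')(d) = Mul(8, Mul(3, Pow(d, 2))) = Mul(24, Pow(d, 2)))
Function('q')(W, T) = Add(Mul(-1, T), Mul(24, Pow(T, 2))) (Function('q')(W, T) = Add(Mul(24, Pow(T, 2)), Mul(-1, T)) = Add(Mul(-1, T), Mul(24, Pow(T, 2))))
Add(Mul(Function('q')(12, -4), -139), -91) = Add(Mul(Mul(-4, Add(-1, Mul(24, -4))), -139), -91) = Add(Mul(Mul(-4, Add(-1, -96)), -139), -91) = Add(Mul(Mul(-4, -97), -139), -91) = Add(Mul(388, -139), -91) = Add(-53932, -91) = -54023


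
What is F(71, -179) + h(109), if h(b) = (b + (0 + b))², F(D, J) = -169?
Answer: 47355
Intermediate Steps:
h(b) = 4*b² (h(b) = (b + b)² = (2*b)² = 4*b²)
F(71, -179) + h(109) = -169 + 4*109² = -169 + 4*11881 = -169 + 47524 = 47355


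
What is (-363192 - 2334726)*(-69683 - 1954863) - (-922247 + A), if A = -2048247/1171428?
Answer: 2132803347384250849/390476 ≈ 5.4621e+12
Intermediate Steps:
A = -682749/390476 (A = -2048247*1/1171428 = -682749/390476 ≈ -1.7485)
(-363192 - 2334726)*(-69683 - 1954863) - (-922247 + A) = (-363192 - 2334726)*(-69683 - 1954863) - (-922247 - 682749/390476) = -2697918*(-2024546) - 1*(-360116002321/390476) = 5462059095228 + 360116002321/390476 = 2132803347384250849/390476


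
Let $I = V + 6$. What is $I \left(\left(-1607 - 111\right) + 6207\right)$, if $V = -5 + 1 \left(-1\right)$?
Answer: $0$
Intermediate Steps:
$V = -6$ ($V = -5 - 1 = -6$)
$I = 0$ ($I = -6 + 6 = 0$)
$I \left(\left(-1607 - 111\right) + 6207\right) = 0 \left(\left(-1607 - 111\right) + 6207\right) = 0 \left(-1718 + 6207\right) = 0 \cdot 4489 = 0$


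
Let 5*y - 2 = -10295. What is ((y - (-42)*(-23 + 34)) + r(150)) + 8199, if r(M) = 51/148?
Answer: 4886031/740 ≈ 6602.7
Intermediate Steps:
r(M) = 51/148 (r(M) = 51*(1/148) = 51/148)
y = -10293/5 (y = ⅖ + (⅕)*(-10295) = ⅖ - 2059 = -10293/5 ≈ -2058.6)
((y - (-42)*(-23 + 34)) + r(150)) + 8199 = ((-10293/5 - (-42)*(-23 + 34)) + 51/148) + 8199 = ((-10293/5 - (-42)*11) + 51/148) + 8199 = ((-10293/5 - 1*(-462)) + 51/148) + 8199 = ((-10293/5 + 462) + 51/148) + 8199 = (-7983/5 + 51/148) + 8199 = -1181229/740 + 8199 = 4886031/740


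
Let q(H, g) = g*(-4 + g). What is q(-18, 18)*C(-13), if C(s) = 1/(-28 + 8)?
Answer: -63/5 ≈ -12.600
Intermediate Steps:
C(s) = -1/20 (C(s) = 1/(-20) = -1/20)
q(-18, 18)*C(-13) = (18*(-4 + 18))*(-1/20) = (18*14)*(-1/20) = 252*(-1/20) = -63/5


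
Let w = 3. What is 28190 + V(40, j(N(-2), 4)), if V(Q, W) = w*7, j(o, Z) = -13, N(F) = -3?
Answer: 28211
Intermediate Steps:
V(Q, W) = 21 (V(Q, W) = 3*7 = 21)
28190 + V(40, j(N(-2), 4)) = 28190 + 21 = 28211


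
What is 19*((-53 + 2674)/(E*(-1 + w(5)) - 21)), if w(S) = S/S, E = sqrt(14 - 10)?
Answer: -49799/21 ≈ -2371.4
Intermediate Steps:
E = 2 (E = sqrt(4) = 2)
w(S) = 1
19*((-53 + 2674)/(E*(-1 + w(5)) - 21)) = 19*((-53 + 2674)/(2*(-1 + 1) - 21)) = 19*(2621/(2*0 - 21)) = 19*(2621/(0 - 21)) = 19*(2621/(-21)) = 19*(2621*(-1/21)) = 19*(-2621/21) = -49799/21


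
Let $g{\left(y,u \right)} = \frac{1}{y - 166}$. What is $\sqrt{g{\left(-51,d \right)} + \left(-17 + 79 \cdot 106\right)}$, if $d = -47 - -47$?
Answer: $\frac{2 \sqrt{98380639}}{217} \approx 91.417$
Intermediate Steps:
$d = 0$ ($d = -47 + 47 = 0$)
$g{\left(y,u \right)} = \frac{1}{-166 + y}$
$\sqrt{g{\left(-51,d \right)} + \left(-17 + 79 \cdot 106\right)} = \sqrt{\frac{1}{-166 - 51} + \left(-17 + 79 \cdot 106\right)} = \sqrt{\frac{1}{-217} + \left(-17 + 8374\right)} = \sqrt{- \frac{1}{217} + 8357} = \sqrt{\frac{1813468}{217}} = \frac{2 \sqrt{98380639}}{217}$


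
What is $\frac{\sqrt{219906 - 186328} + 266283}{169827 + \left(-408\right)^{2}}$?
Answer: $\frac{88761}{112097} + \frac{\sqrt{33578}}{336291} \approx 0.79237$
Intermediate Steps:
$\frac{\sqrt{219906 - 186328} + 266283}{169827 + \left(-408\right)^{2}} = \frac{\sqrt{33578} + 266283}{169827 + 166464} = \frac{266283 + \sqrt{33578}}{336291} = \left(266283 + \sqrt{33578}\right) \frac{1}{336291} = \frac{88761}{112097} + \frac{\sqrt{33578}}{336291}$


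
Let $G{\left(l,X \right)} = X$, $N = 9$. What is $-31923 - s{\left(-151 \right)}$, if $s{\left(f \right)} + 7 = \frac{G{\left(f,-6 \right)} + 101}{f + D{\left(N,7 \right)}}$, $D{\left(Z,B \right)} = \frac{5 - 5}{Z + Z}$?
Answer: $- \frac{4819221}{151} \approx -31915.0$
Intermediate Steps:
$D{\left(Z,B \right)} = 0$ ($D{\left(Z,B \right)} = \frac{0}{2 Z} = 0 \frac{1}{2 Z} = 0$)
$s{\left(f \right)} = -7 + \frac{95}{f}$ ($s{\left(f \right)} = -7 + \frac{-6 + 101}{f + 0} = -7 + \frac{95}{f}$)
$-31923 - s{\left(-151 \right)} = -31923 - \left(-7 + \frac{95}{-151}\right) = -31923 - \left(-7 + 95 \left(- \frac{1}{151}\right)\right) = -31923 - \left(-7 - \frac{95}{151}\right) = -31923 - - \frac{1152}{151} = -31923 + \frac{1152}{151} = - \frac{4819221}{151}$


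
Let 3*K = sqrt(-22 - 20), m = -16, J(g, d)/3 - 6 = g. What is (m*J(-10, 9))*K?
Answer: 64*I*sqrt(42) ≈ 414.77*I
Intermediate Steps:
J(g, d) = 18 + 3*g
K = I*sqrt(42)/3 (K = sqrt(-22 - 20)/3 = sqrt(-42)/3 = (I*sqrt(42))/3 = I*sqrt(42)/3 ≈ 2.1602*I)
(m*J(-10, 9))*K = (-16*(18 + 3*(-10)))*(I*sqrt(42)/3) = (-16*(18 - 30))*(I*sqrt(42)/3) = (-16*(-12))*(I*sqrt(42)/3) = 192*(I*sqrt(42)/3) = 64*I*sqrt(42)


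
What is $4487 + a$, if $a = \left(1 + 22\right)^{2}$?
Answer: $5016$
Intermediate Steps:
$a = 529$ ($a = 23^{2} = 529$)
$4487 + a = 4487 + 529 = 5016$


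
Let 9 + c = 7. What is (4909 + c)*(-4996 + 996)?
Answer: -19628000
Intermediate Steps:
c = -2 (c = -9 + 7 = -2)
(4909 + c)*(-4996 + 996) = (4909 - 2)*(-4996 + 996) = 4907*(-4000) = -19628000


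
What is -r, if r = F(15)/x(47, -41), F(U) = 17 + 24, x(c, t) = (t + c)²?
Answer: -41/36 ≈ -1.1389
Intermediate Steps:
x(c, t) = (c + t)²
F(U) = 41
r = 41/36 (r = 41/((47 - 41)²) = 41/(6²) = 41/36 ≈ 1.1389)
-r = -1*41/36 = -41/36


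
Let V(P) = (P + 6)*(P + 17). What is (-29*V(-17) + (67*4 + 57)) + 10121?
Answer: 10446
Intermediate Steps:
V(P) = (6 + P)*(17 + P)
(-29*V(-17) + (67*4 + 57)) + 10121 = (-29*(102 + (-17)² + 23*(-17)) + (67*4 + 57)) + 10121 = (-29*(102 + 289 - 391) + (268 + 57)) + 10121 = (-29*0 + 325) + 10121 = (0 + 325) + 10121 = 325 + 10121 = 10446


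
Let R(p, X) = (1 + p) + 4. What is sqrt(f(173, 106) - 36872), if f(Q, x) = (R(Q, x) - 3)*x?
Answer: I*sqrt(18322) ≈ 135.36*I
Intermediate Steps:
R(p, X) = 5 + p
f(Q, x) = x*(2 + Q) (f(Q, x) = ((5 + Q) - 3)*x = (2 + Q)*x = x*(2 + Q))
sqrt(f(173, 106) - 36872) = sqrt(106*(2 + 173) - 36872) = sqrt(106*175 - 36872) = sqrt(18550 - 36872) = sqrt(-18322) = I*sqrt(18322)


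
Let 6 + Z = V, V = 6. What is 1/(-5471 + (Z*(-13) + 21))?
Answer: -1/5450 ≈ -0.00018349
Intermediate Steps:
Z = 0 (Z = -6 + 6 = 0)
1/(-5471 + (Z*(-13) + 21)) = 1/(-5471 + (0*(-13) + 21)) = 1/(-5471 + (0 + 21)) = 1/(-5471 + 21) = 1/(-5450) = -1/5450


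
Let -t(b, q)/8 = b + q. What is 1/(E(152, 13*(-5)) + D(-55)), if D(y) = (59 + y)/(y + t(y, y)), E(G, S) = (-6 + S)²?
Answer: 825/4158829 ≈ 0.00019837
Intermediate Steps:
t(b, q) = -8*b - 8*q (t(b, q) = -8*(b + q) = -8*b - 8*q)
D(y) = -(59 + y)/(15*y) (D(y) = (59 + y)/(y + (-8*y - 8*y)) = (59 + y)/(y - 16*y) = (59 + y)/((-15*y)) = (59 + y)*(-1/(15*y)) = -(59 + y)/(15*y))
1/(E(152, 13*(-5)) + D(-55)) = 1/((-6 + 13*(-5))² + (1/15)*(-59 - 1*(-55))/(-55)) = 1/((-6 - 65)² + (1/15)*(-1/55)*(-59 + 55)) = 1/((-71)² + (1/15)*(-1/55)*(-4)) = 1/(5041 + 4/825) = 1/(4158829/825) = 825/4158829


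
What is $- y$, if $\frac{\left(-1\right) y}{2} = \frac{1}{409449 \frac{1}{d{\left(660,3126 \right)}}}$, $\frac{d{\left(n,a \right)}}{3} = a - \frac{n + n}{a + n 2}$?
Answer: $\frac{4632292}{101133903} \approx 0.045804$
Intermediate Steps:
$d{\left(n,a \right)} = 3 a - \frac{6 n}{a + 2 n}$ ($d{\left(n,a \right)} = 3 \left(a - \frac{n + n}{a + n 2}\right) = 3 \left(a - \frac{2 n}{a + 2 n}\right) = 3 a - \frac{6 n}{a + 2 n}$)
$y = - \frac{4632292}{101133903}$ ($y = - \frac{2}{409449 \frac{1}{3 \frac{1}{3126 + 2 \cdot 660} \left(3126^{2} - 1320 + 2 \cdot 3126 \cdot 660\right)}} = - \frac{2}{409449 \frac{1}{3 \frac{1}{3126 + 1320} \left(9771876 - 1320 + 4126320\right)}} = - \frac{2}{409449 \frac{1}{3 \cdot \frac{1}{4446} \cdot 13896876}} = - \frac{2}{409449 \frac{1}{\frac{2316146}{247}}} = - \frac{2}{409449 \cdot \frac{247}{2316146}} = - \frac{2}{\frac{101133903}{2316146}} = \left(-2\right) \frac{2316146}{101133903} = - \frac{4632292}{101133903} \approx -0.045804$)
$- y = \left(-1\right) \left(- \frac{4632292}{101133903}\right) = \frac{4632292}{101133903}$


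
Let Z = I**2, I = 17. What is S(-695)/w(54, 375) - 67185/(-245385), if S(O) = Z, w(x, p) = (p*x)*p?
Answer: 11339044667/41408718750 ≈ 0.27383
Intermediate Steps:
w(x, p) = x*p**2
Z = 289 (Z = 17**2 = 289)
S(O) = 289
S(-695)/w(54, 375) - 67185/(-245385) = 289/((54*375**2)) - 67185/(-245385) = 289/((54*140625)) - 67185*(-1/245385) = 289/7593750 + 1493/5453 = 11339044667/41408718750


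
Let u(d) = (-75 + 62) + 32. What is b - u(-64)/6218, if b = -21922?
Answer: -136311015/6218 ≈ -21922.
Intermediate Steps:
u(d) = 19 (u(d) = -13 + 32 = 19)
b - u(-64)/6218 = -21922 - 19/6218 = -136311015/6218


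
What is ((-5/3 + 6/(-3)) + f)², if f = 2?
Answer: 25/9 ≈ 2.7778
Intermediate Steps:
((-5/3 + 6/(-3)) + f)² = ((-5/3 + 6/(-3)) + 2)² = ((-5*⅓ + 6*(-⅓)) + 2)² = ((-5/3 - 2) + 2)² = (-11/3 + 2)² = (-5/3)² = 25/9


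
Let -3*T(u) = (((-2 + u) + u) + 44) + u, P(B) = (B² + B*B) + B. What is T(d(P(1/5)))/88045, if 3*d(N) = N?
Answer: -1057/6603375 ≈ -0.00016007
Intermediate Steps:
P(B) = B + 2*B² (P(B) = (B² + B²) + B = 2*B² + B = B + 2*B²)
d(N) = N/3
T(u) = -14 - u (T(u) = -((((-2 + u) + u) + 44) + u)/3 = -(((-2 + 2*u) + 44) + u)/3 = -((42 + 2*u) + u)/3 = -(42 + 3*u)/3 = -14 - u)
T(d(P(1/5)))/88045 = (-14 - (1/5)*(1 + 2*(1/5))/3)/88045 = (-14 - (1*(⅕))*(1 + 2*(1*(⅕)))/3)*(1/88045) = (-14 - (1 + 2*(⅕))/5/3)*(1/88045) = (-14 - (1 + ⅖)/5/3)*(1/88045) = (-14 - (⅕)*(7/5)/3)*(1/88045) = (-14 - 7/(3*25))*(1/88045) = (-14 - 1*7/75)*(1/88045) = (-14 - 7/75)*(1/88045) = -1057/75*1/88045 = -1057/6603375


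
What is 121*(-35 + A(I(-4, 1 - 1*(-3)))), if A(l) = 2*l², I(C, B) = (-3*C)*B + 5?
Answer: 675543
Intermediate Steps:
I(C, B) = 5 - 3*B*C (I(C, B) = -3*B*C + 5 = 5 - 3*B*C)
121*(-35 + A(I(-4, 1 - 1*(-3)))) = 121*(-35 + 2*(5 - 3*(1 - 1*(-3))*(-4))²) = 121*(-35 + 2*(5 - 3*(1 + 3)*(-4))²) = 121*(-35 + 2*(5 - 3*4*(-4))²) = 121*(-35 + 2*(5 + 48)²) = 121*(-35 + 2*53²) = 121*(-35 + 2*2809) = 121*(-35 + 5618) = 121*5583 = 675543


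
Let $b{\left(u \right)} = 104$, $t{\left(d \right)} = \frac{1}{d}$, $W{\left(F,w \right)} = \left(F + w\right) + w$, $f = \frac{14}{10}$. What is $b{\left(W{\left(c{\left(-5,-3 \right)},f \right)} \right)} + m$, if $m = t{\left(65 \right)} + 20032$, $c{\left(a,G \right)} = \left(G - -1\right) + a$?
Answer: $\frac{1308841}{65} \approx 20136.0$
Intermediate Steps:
$c{\left(a,G \right)} = 1 + G + a$ ($c{\left(a,G \right)} = \left(G + 1\right) + a = \left(1 + G\right) + a = 1 + G + a$)
$f = \frac{7}{5}$ ($f = 14 \cdot \frac{1}{10} = \frac{7}{5} \approx 1.4$)
$W{\left(F,w \right)} = F + 2 w$
$m = \frac{1302081}{65}$ ($m = \frac{1}{65} + 20032 = \frac{1302081}{65} \approx 20032.0$)
$b{\left(W{\left(c{\left(-5,-3 \right)},f \right)} \right)} + m = 104 + \frac{1302081}{65} = \frac{1308841}{65}$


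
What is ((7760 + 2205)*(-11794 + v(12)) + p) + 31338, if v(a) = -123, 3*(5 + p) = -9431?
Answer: -356174147/3 ≈ -1.1872e+8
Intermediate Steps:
p = -9446/3 (p = -5 + (⅓)*(-9431) = -5 - 9431/3 = -9446/3 ≈ -3148.7)
((7760 + 2205)*(-11794 + v(12)) + p) + 31338 = ((7760 + 2205)*(-11794 - 123) - 9446/3) + 31338 = (9965*(-11917) - 9446/3) + 31338 = (-118752905 - 9446/3) + 31338 = -356268161/3 + 31338 = -356174147/3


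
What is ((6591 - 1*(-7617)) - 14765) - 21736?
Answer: -22293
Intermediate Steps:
((6591 - 1*(-7617)) - 14765) - 21736 = ((6591 + 7617) - 14765) - 21736 = (14208 - 14765) - 21736 = -557 - 21736 = -22293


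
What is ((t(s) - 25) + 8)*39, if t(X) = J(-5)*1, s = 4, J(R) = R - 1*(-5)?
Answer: -663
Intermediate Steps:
J(R) = 5 + R (J(R) = R + 5 = 5 + R)
t(X) = 0 (t(X) = (5 - 5)*1 = 0*1 = 0)
((t(s) - 25) + 8)*39 = ((0 - 25) + 8)*39 = (-25 + 8)*39 = -17*39 = -663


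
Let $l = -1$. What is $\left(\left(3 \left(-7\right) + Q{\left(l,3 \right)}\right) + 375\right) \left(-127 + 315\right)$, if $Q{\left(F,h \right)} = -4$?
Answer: $65800$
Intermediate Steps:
$\left(\left(3 \left(-7\right) + Q{\left(l,3 \right)}\right) + 375\right) \left(-127 + 315\right) = \left(\left(3 \left(-7\right) - 4\right) + 375\right) \left(-127 + 315\right) = \left(\left(-21 - 4\right) + 375\right) 188 = \left(-25 + 375\right) 188 = 350 \cdot 188 = 65800$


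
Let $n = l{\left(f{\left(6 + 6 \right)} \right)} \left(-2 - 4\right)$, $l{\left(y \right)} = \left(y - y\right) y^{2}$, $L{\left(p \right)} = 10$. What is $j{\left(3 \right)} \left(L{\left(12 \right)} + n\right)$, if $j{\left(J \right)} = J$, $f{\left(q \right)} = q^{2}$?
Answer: $30$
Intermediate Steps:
$l{\left(y \right)} = 0$ ($l{\left(y \right)} = 0 y^{2} = 0$)
$n = 0$ ($n = 0 \left(-2 - 4\right) = 0 \left(-6\right) = 0$)
$j{\left(3 \right)} \left(L{\left(12 \right)} + n\right) = 3 \left(10 + 0\right) = 3 \cdot 10 = 30$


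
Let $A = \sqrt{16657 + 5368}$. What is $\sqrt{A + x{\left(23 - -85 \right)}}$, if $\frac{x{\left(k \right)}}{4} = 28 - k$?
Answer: $\sqrt{-320 + 5 \sqrt{881}} \approx 13.099 i$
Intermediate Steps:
$x{\left(k \right)} = 112 - 4 k$ ($x{\left(k \right)} = 4 \left(28 - k\right) = 112 - 4 k$)
$A = 5 \sqrt{881}$ ($A = \sqrt{22025} = 5 \sqrt{881} \approx 148.41$)
$\sqrt{A + x{\left(23 - -85 \right)}} = \sqrt{5 \sqrt{881} + \left(112 - 4 \left(23 - -85\right)\right)} = \sqrt{5 \sqrt{881} + \left(112 - 4 \left(23 + 85\right)\right)} = \sqrt{5 \sqrt{881} + \left(112 - 432\right)} = \sqrt{5 \sqrt{881} - 320} = \sqrt{-320 + 5 \sqrt{881}}$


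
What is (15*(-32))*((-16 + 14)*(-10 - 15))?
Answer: -24000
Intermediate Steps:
(15*(-32))*((-16 + 14)*(-10 - 15)) = -(-960)*(-25) = -480*50 = -24000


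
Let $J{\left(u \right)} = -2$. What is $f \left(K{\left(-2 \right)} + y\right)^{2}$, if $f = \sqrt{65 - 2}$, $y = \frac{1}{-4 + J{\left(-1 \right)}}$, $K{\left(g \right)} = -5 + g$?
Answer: $\frac{1849 \sqrt{7}}{12} \approx 407.67$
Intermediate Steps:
$y = - \frac{1}{6}$ ($y = \frac{1}{-4 - 2} = \frac{1}{-6} = - \frac{1}{6} \approx -0.16667$)
$f = 3 \sqrt{7}$ ($f = \sqrt{63} = 3 \sqrt{7} \approx 7.9373$)
$f \left(K{\left(-2 \right)} + y\right)^{2} = 3 \sqrt{7} \left(\left(-5 - 2\right) - \frac{1}{6}\right)^{2} = 3 \sqrt{7} \left(-7 - \frac{1}{6}\right)^{2} = 3 \sqrt{7} \left(- \frac{43}{6}\right)^{2} = 3 \sqrt{7} \cdot \frac{1849}{36} = \frac{1849 \sqrt{7}}{12}$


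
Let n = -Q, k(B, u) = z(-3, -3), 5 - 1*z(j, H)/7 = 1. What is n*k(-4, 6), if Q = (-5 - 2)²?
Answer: -1372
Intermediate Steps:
z(j, H) = 28 (z(j, H) = 35 - 7*1 = 35 - 7 = 28)
k(B, u) = 28
Q = 49 (Q = (-7)² = 49)
n = -49 (n = -1*49 = -49)
n*k(-4, 6) = -49*28 = -1372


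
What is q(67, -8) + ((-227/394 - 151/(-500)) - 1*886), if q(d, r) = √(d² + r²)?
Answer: -87298003/98500 + √4553 ≈ -818.80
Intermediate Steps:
q(67, -8) + ((-227/394 - 151/(-500)) - 1*886) = √(67² + (-8)²) + ((-227/394 - 151/(-500)) - 1*886) = √(4489 + 64) + ((-227*1/394 - 151*(-1/500)) - 886) = √4553 + ((-227/394 + 151/500) - 886) = √4553 + (-27003/98500 - 886) = √4553 - 87298003/98500 = -87298003/98500 + √4553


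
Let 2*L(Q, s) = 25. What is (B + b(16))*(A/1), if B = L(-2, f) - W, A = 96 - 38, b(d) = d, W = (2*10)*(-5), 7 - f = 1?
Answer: 7453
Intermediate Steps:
f = 6 (f = 7 - 1*1 = 7 - 1 = 6)
L(Q, s) = 25/2 (L(Q, s) = (½)*25 = 25/2)
W = -100 (W = 20*(-5) = -100)
A = 58
B = 225/2 (B = 25/2 - 1*(-100) = 25/2 + 100 = 225/2 ≈ 112.50)
(B + b(16))*(A/1) = (225/2 + 16)*(58/1) = 257*(58*1)/2 = (257/2)*58 = 7453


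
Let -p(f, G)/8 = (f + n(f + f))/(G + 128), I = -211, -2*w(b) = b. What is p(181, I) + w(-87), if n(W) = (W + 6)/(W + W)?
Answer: 1832649/30046 ≈ 60.995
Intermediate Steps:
w(b) = -b/2
n(W) = (6 + W)/(2*W) (n(W) = (6 + W)/((2*W)) = (6 + W)*(1/(2*W)) = (6 + W)/(2*W))
p(f, G) = -8*(f + (6 + 2*f)/(4*f))/(128 + G) (p(f, G) = -8*(f + (6 + (f + f))/(2*(f + f)))/(G + 128) = -8*(f + (6 + 2*f)/(2*((2*f))))/(128 + G) = -8*(f + (1/(2*f))*(6 + 2*f)/2)/(128 + G) = -8*(f + (6 + 2*f)/(4*f))/(128 + G))
p(181, I) + w(-87) = 4*(-3 - 1*181 - 2*181²)/(181*(128 - 211)) - ½*(-87) = 4*(1/181)*(-3 - 181 - 2*32761)/(-83) + 87/2 = 4*(1/181)*(-1/83)*(-3 - 181 - 65522) + 87/2 = 4*(1/181)*(-1/83)*(-65706) + 87/2 = 262824/15023 + 87/2 = 1832649/30046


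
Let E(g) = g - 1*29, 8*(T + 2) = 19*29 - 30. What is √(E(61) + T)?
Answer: √1522/4 ≈ 9.7532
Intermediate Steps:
T = 505/8 (T = -2 + (19*29 - 30)/8 = -2 + (551 - 30)/8 = -2 + (⅛)*521 = -2 + 521/8 = 505/8 ≈ 63.125)
E(g) = -29 + g (E(g) = g - 29 = -29 + g)
√(E(61) + T) = √((-29 + 61) + 505/8) = √(32 + 505/8) = √(761/8) = √1522/4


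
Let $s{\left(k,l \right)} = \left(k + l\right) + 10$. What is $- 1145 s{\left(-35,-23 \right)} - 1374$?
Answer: $53586$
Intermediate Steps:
$s{\left(k,l \right)} = 10 + k + l$
$- 1145 s{\left(-35,-23 \right)} - 1374 = - 1145 \left(10 - 35 - 23\right) - 1374 = \left(-1145\right) \left(-48\right) - 1374 = 54960 - 1374 = 53586$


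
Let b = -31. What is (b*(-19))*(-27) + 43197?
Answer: 27294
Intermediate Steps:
(b*(-19))*(-27) + 43197 = -31*(-19)*(-27) + 43197 = 589*(-27) + 43197 = -15903 + 43197 = 27294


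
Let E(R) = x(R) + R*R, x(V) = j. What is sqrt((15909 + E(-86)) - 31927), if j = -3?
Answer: 5*I*sqrt(345) ≈ 92.871*I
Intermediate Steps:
x(V) = -3
E(R) = -3 + R**2 (E(R) = -3 + R*R = -3 + R**2)
sqrt((15909 + E(-86)) - 31927) = sqrt((15909 + (-3 + (-86)**2)) - 31927) = sqrt((15909 + (-3 + 7396)) - 31927) = sqrt((15909 + 7393) - 31927) = sqrt(23302 - 31927) = sqrt(-8625) = 5*I*sqrt(345)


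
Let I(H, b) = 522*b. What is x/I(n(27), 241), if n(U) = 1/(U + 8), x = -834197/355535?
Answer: -834197/44727014070 ≈ -1.8651e-5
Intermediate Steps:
x = -834197/355535 (x = -834197*1/355535 = -834197/355535 ≈ -2.3463)
n(U) = 1/(8 + U)
x/I(n(27), 241) = -834197/(355535*(522*241)) = -834197/355535/125802 = -834197/355535*1/125802 = -834197/44727014070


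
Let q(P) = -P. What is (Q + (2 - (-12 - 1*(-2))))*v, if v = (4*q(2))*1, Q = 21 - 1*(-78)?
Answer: -888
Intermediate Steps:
Q = 99 (Q = 21 + 78 = 99)
v = -8 (v = (4*(-1*2))*1 = (4*(-2))*1 = -8*1 = -8)
(Q + (2 - (-12 - 1*(-2))))*v = (99 + (2 - (-12 - 1*(-2))))*(-8) = (99 + (2 - (-12 + 2)))*(-8) = (99 + (2 - 1*(-10)))*(-8) = (99 + (2 + 10))*(-8) = (99 + 12)*(-8) = 111*(-8) = -888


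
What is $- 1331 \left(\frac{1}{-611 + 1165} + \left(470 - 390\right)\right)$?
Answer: $- \frac{58991251}{554} \approx -1.0648 \cdot 10^{5}$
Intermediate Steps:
$- 1331 \left(\frac{1}{-611 + 1165} + \left(470 - 390\right)\right) = - 1331 \left(\frac{1}{554} + 80\right) = \left(-1331\right) \frac{44321}{554} = - \frac{58991251}{554}$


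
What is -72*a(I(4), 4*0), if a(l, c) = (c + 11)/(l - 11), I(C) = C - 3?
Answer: 396/5 ≈ 79.200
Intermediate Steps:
I(C) = -3 + C
a(l, c) = (11 + c)/(-11 + l)
-72*a(I(4), 4*0) = -72*(11 + 4*0)/(-11 + (-3 + 4)) = -72*(11 + 0)/(-11 + 1) = -72*11/(-10) = -(-36)*11/5 = -72*(-11/10) = 396/5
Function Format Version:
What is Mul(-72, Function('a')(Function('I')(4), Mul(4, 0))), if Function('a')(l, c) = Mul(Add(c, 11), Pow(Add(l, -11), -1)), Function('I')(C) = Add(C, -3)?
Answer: Rational(396, 5) ≈ 79.200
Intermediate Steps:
Function('I')(C) = Add(-3, C)
Function('a')(l, c) = Mul(Pow(Add(-11, l), -1), Add(11, c)) (Function('a')(l, c) = Mul(Add(11, c), Pow(Add(-11, l), -1)) = Mul(Pow(Add(-11, l), -1), Add(11, c)))
Mul(-72, Function('a')(Function('I')(4), Mul(4, 0))) = Mul(-72, Mul(Pow(Add(-11, Add(-3, 4)), -1), Add(11, Mul(4, 0)))) = Mul(-72, Mul(Pow(Add(-11, 1), -1), Add(11, 0))) = Mul(-72, Mul(Pow(-10, -1), 11)) = Mul(-72, Mul(Rational(-1, 10), 11)) = Mul(-72, Rational(-11, 10)) = Rational(396, 5)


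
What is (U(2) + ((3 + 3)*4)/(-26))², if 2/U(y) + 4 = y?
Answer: 625/169 ≈ 3.6982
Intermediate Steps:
U(y) = 2/(-4 + y)
(U(2) + ((3 + 3)*4)/(-26))² = (2/(-4 + 2) + ((3 + 3)*4)/(-26))² = (2/(-2) + (6*4)*(-1/26))² = (2*(-½) + 24*(-1/26))² = (-1 - 12/13)² = (-25/13)² = 625/169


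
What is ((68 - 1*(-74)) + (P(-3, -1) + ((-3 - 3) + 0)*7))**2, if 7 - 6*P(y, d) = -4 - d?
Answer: 93025/9 ≈ 10336.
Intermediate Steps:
P(y, d) = 11/6 + d/6 (P(y, d) = 7/6 - (-4 - d)/6 = 7/6 + (2/3 + d/6) = 11/6 + d/6)
((68 - 1*(-74)) + (P(-3, -1) + ((-3 - 3) + 0)*7))**2 = ((68 - 1*(-74)) + ((11/6 + (1/6)*(-1)) + ((-3 - 3) + 0)*7))**2 = ((68 + 74) + ((11/6 - 1/6) + (-6 + 0)*7))**2 = (142 + (5/3 - 6*7))**2 = (142 + (5/3 - 42))**2 = (142 - 121/3)**2 = (305/3)**2 = 93025/9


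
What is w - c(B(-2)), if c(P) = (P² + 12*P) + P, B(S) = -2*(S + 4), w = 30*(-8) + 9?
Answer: -195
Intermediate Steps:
w = -231 (w = -240 + 9 = -231)
B(S) = -8 - 2*S (B(S) = -2*(4 + S) = -8 - 2*S)
c(P) = P² + 13*P
w - c(B(-2)) = -231 - (-8 - 2*(-2))*(13 + (-8 - 2*(-2))) = -231 - (-8 + 4)*(13 + (-8 + 4)) = -231 - (-4)*(13 - 4) = -231 - (-4)*9 = -231 - 1*(-36) = -231 + 36 = -195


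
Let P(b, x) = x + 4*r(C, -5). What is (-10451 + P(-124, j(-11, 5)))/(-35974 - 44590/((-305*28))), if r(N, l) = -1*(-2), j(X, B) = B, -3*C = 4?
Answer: 1273436/4388191 ≈ 0.29020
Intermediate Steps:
C = -4/3 (C = -⅓*4 = -4/3 ≈ -1.3333)
r(N, l) = 2
P(b, x) = 8 + x (P(b, x) = x + 4*2 = x + 8 = 8 + x)
(-10451 + P(-124, j(-11, 5)))/(-35974 - 44590/((-305*28))) = (-10451 + (8 + 5))/(-35974 - 44590/((-305*28))) = (-10451 + 13)/(-35974 - 44590/(-8540)) = -10438/(-35974 - 44590*(-1/8540)) = -10438/(-35974 + 637/122) = -10438/(-4388191/122) = -10438*(-122/4388191) = 1273436/4388191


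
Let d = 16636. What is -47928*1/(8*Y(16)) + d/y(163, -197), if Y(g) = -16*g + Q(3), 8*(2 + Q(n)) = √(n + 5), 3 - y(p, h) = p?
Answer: -1720096289/21300440 + 11982*√2/532511 ≈ -80.722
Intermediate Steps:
y(p, h) = 3 - p
Q(n) = -2 + √(5 + n)/8 (Q(n) = -2 + √(n + 5)/8 = -2 + √(5 + n)/8)
Y(g) = -2 - 16*g + √2/4 (Y(g) = -16*g + (-2 + √(5 + 3)/8) = -16*g + (-2 + √8/8) = -16*g + (-2 + (2*√2)/8) = -16*g + (-2 + √2/4) = -2 - 16*g + √2/4)
-47928*1/(8*Y(16)) + d/y(163, -197) = -47928*1/(8*(-2 - 16*16 + √2/4)) + 16636/(3 - 1*163) = -47928*1/(8*(-2 - 256 + √2/4)) + 16636/(3 - 163) = -47928*1/(8*(-258 + √2/4)) + 16636/(-160) = -47928/(-2064 + 2*√2) + 16636*(-1/160) = -47928/(-2064 + 2*√2) - 4159/40 = -4159/40 - 47928/(-2064 + 2*√2)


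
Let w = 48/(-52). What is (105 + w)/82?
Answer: 33/26 ≈ 1.2692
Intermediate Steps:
w = -12/13 (w = 48*(-1/52) = -12/13 ≈ -0.92308)
(105 + w)/82 = (105 - 12/13)/82 = (1/82)*(1353/13) = 33/26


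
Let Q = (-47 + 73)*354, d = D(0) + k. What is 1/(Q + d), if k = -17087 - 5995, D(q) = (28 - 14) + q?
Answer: -1/13864 ≈ -7.2129e-5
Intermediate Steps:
D(q) = 14 + q
k = -23082
d = -23068 (d = (14 + 0) - 23082 = 14 - 23082 = -23068)
Q = 9204 (Q = 26*354 = 9204)
1/(Q + d) = 1/(9204 - 23068) = 1/(-13864) = -1/13864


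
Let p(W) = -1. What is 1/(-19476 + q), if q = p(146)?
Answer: -1/19477 ≈ -5.1343e-5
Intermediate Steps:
q = -1
1/(-19476 + q) = 1/(-19476 - 1) = 1/(-19477) = -1/19477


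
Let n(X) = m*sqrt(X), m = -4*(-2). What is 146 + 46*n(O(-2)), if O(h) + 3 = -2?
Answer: 146 + 368*I*sqrt(5) ≈ 146.0 + 822.87*I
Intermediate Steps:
O(h) = -5 (O(h) = -3 - 2 = -5)
m = 8
n(X) = 8*sqrt(X)
146 + 46*n(O(-2)) = 146 + 46*(8*sqrt(-5)) = 146 + 46*(8*(I*sqrt(5))) = 146 + 46*(8*I*sqrt(5)) = 146 + 368*I*sqrt(5)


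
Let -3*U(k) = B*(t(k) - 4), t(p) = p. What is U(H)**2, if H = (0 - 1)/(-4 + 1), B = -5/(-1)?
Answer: 3025/81 ≈ 37.346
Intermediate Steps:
B = 5 (B = -5*(-1) = 5)
H = 1/3 (H = -1/(-3) = -1*(-1/3) = 1/3 ≈ 0.33333)
U(k) = 20/3 - 5*k/3 (U(k) = -5*(k - 4)/3 = -5*(-4 + k)/3 = -(-20 + 5*k)/3 = 20/3 - 5*k/3)
U(H)**2 = (20/3 - 5/3*1/3)**2 = (20/3 - 5/9)**2 = (55/9)**2 = 3025/81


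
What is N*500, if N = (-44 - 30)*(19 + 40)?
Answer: -2183000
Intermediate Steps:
N = -4366 (N = -74*59 = -4366)
N*500 = -4366*500 = -2183000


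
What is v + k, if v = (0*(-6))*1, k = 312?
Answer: 312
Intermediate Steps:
v = 0 (v = 0*1 = 0)
v + k = 0 + 312 = 312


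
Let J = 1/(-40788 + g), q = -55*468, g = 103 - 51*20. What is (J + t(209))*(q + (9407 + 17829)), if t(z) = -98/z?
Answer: -29256456/41705 ≈ -701.51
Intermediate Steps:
g = -917 (g = 103 - 1020 = -917)
q = -25740
J = -1/41705 (J = 1/(-40788 - 917) = 1/(-41705) = -1/41705 ≈ -2.3978e-5)
(J + t(209))*(q + (9407 + 17829)) = (-1/41705 - 98/209)*(-25740 + (9407 + 17829)) = (-1/41705 - 98*1/209)*(-25740 + 27236) = (-1/41705 - 98/209)*1496 = -215121/458755*1496 = -29256456/41705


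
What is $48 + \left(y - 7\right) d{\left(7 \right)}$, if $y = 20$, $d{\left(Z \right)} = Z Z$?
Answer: $685$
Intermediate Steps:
$d{\left(Z \right)} = Z^{2}$
$48 + \left(y - 7\right) d{\left(7 \right)} = 48 + \left(20 - 7\right) 7^{2} = 48 + 13 \cdot 49 = 48 + 637 = 685$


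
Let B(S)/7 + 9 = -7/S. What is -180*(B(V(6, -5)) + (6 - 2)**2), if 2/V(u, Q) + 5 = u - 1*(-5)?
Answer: 34920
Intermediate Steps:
V(u, Q) = 2/u (V(u, Q) = 2/(-5 + (u - 1*(-5))) = 2/(-5 + (u + 5)) = 2/(-5 + (5 + u)) = 2/u)
B(S) = -63 - 49/S (B(S) = -63 + 7*(-7/S) = -63 - 49/S)
-180*(B(V(6, -5)) + (6 - 2)**2) = -180*((-63 - 49/(2/6)) + (6 - 2)**2) = -180*((-63 - 49/(2*(1/6))) + 4**2) = -180*((-63 - 49/1/3) + 16) = -180*((-63 - 49*3) + 16) = -180*((-63 - 147) + 16) = -180*(-210 + 16) = -180*(-194) = 34920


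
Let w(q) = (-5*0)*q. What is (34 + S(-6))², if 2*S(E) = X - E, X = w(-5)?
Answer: 1369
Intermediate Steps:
w(q) = 0 (w(q) = 0*q = 0)
X = 0
S(E) = -E/2 (S(E) = (0 - E)/2 = (-E)/2 = -E/2)
(34 + S(-6))² = (34 - ½*(-6))² = (34 + 3)² = 37² = 1369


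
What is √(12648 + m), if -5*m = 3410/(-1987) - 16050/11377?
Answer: 4*√403993704778155754/22606099 ≈ 112.47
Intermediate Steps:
m = 14137384/22606099 (m = -(3410/(-1987) - 16050/11377)/5 = -(3410*(-1/1987) - 16050*1/11377)/5 = -(-3410/1987 - 16050/11377)/5 = -⅕*(-70686920/22606099) = 14137384/22606099 ≈ 0.62538)
√(12648 + m) = √(12648 + 14137384/22606099) = √(285936077536/22606099) = 4*√403993704778155754/22606099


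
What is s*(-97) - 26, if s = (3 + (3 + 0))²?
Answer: -3518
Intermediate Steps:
s = 36 (s = (3 + 3)² = 6² = 36)
s*(-97) - 26 = 36*(-97) - 26 = -3492 - 26 = -3518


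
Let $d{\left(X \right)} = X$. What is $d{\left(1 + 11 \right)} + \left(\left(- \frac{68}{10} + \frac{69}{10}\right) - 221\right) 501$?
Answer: $- \frac{1106589}{10} \approx -1.1066 \cdot 10^{5}$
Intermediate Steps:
$d{\left(1 + 11 \right)} + \left(\left(- \frac{68}{10} + \frac{69}{10}\right) - 221\right) 501 = \left(1 + 11\right) + \left(\left(- \frac{68}{10} + \frac{69}{10}\right) - 221\right) 501 = 12 + \left(\left(\left(-68\right) \frac{1}{10} + 69 \cdot \frac{1}{10}\right) - 221\right) 501 = 12 + \left(\left(- \frac{34}{5} + \frac{69}{10}\right) - 221\right) 501 = 12 + \left(\frac{1}{10} - 221\right) 501 = 12 - \frac{1106709}{10} = - \frac{1106589}{10}$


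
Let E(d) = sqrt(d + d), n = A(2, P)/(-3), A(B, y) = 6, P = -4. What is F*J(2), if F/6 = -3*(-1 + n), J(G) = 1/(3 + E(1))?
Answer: 162/7 - 54*sqrt(2)/7 ≈ 12.233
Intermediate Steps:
n = -2 (n = 6/(-3) = 6*(-1/3) = -2)
E(d) = sqrt(2)*sqrt(d) (E(d) = sqrt(2*d) = sqrt(2)*sqrt(d))
J(G) = 1/(3 + sqrt(2)) (J(G) = 1/(3 + sqrt(2)*sqrt(1)) = 1/(3 + sqrt(2)*1) = 1/(3 + sqrt(2)))
F = 54 (F = 6*(-3*(-1 - 2)) = 6*(-3*(-3)) = 6*9 = 54)
F*J(2) = 54*(3/7 - sqrt(2)/7) = 162/7 - 54*sqrt(2)/7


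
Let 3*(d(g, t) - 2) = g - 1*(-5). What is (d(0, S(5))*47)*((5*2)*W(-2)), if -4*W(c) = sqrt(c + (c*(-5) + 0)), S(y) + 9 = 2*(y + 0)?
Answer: -2585*sqrt(2)/3 ≈ -1218.6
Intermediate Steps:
S(y) = -9 + 2*y (S(y) = -9 + 2*(y + 0) = -9 + 2*y)
d(g, t) = 11/3 + g/3 (d(g, t) = 2 + (g - 1*(-5))/3 = 2 + (g + 5)/3 = 2 + (5 + g)/3 = 2 + (5/3 + g/3) = 11/3 + g/3)
W(c) = -sqrt(-c)/2 (W(c) = -sqrt(c + (c*(-5) + 0))/4 = -sqrt(c + (-5*c + 0))/4 = -sqrt(c - 5*c)/4 = -2*sqrt(-c)/4 = -sqrt(-c)/2)
(d(0, S(5))*47)*((5*2)*W(-2)) = ((11/3 + (1/3)*0)*47)*((5*2)*(-sqrt(2)/2)) = ((11/3 + 0)*47)*(10*(-sqrt(2)/2)) = ((11/3)*47)*(-5*sqrt(2)) = 517*(-5*sqrt(2))/3 = -2585*sqrt(2)/3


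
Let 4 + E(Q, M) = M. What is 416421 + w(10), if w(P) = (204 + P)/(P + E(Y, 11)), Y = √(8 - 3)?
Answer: 7079371/17 ≈ 4.1643e+5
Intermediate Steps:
Y = √5 ≈ 2.2361
E(Q, M) = -4 + M
w(P) = (204 + P)/(7 + P) (w(P) = (204 + P)/(P + (-4 + 11)) = (204 + P)/(P + 7) = (204 + P)/(7 + P))
416421 + w(10) = 416421 + (204 + 10)/(7 + 10) = 416421 + 214/17 = 7079371/17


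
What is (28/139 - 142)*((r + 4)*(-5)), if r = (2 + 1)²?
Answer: 1281150/139 ≈ 9216.9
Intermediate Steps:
r = 9 (r = 3² = 9)
(28/139 - 142)*((r + 4)*(-5)) = (28/139 - 142)*((9 + 4)*(-5)) = (28*(1/139) - 142)*(13*(-5)) = (28/139 - 142)*(-65) = -19710/139*(-65) = 1281150/139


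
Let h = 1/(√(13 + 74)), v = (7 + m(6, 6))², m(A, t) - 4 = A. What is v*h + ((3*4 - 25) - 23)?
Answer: -36 + 289*√87/87 ≈ -5.0159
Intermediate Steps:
m(A, t) = 4 + A
v = 289 (v = (7 + (4 + 6))² = (7 + 10)² = 17² = 289)
h = √87/87 (h = 1/(√87) = √87/87 ≈ 0.10721)
v*h + ((3*4 - 25) - 23) = 289*(√87/87) + ((3*4 - 25) - 23) = 289*√87/87 + ((12 - 25) - 23) = 289*√87/87 + (-13 - 23) = 289*√87/87 - 36 = -36 + 289*√87/87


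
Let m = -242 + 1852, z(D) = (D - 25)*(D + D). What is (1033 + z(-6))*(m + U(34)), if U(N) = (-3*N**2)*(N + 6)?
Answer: -192639550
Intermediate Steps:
z(D) = 2*D*(-25 + D) (z(D) = (-25 + D)*(2*D) = 2*D*(-25 + D))
m = 1610
U(N) = -3*N**2*(6 + N) (U(N) = (-3*N**2)*(6 + N) = -3*N**2*(6 + N))
(1033 + z(-6))*(m + U(34)) = (1033 + 2*(-6)*(-25 - 6))*(1610 + 3*34**2*(-6 - 1*34)) = (1033 + 2*(-6)*(-31))*(1610 + 3*1156*(-6 - 34)) = (1033 + 372)*(1610 + 3*1156*(-40)) = 1405*(1610 - 138720) = 1405*(-137110) = -192639550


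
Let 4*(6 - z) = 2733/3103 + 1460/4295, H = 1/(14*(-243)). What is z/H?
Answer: -103280850225/5330954 ≈ -19374.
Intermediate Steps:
H = -1/3402 (H = 1/(-3402) = -1/3402 ≈ -0.00029394)
z = 60717725/10661908 (z = 6 - (2733/3103 + 1460/4295)/4 = 6 - (2733*(1/3103) + 1460*(1/4295))/4 = 6 - (2733/3103 + 292/859)/4 = 6 - ¼*3253723/2665477 = 6 - 3253723/10661908 = 60717725/10661908 ≈ 5.6948)
z/H = 60717725/(10661908*(-1/3402)) = (60717725/10661908)*(-3402) = -103280850225/5330954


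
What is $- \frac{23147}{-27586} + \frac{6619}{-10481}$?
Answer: $\frac{60011973}{289128866} \approx 0.20756$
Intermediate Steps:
$- \frac{23147}{-27586} + \frac{6619}{-10481} = \left(-23147\right) \left(- \frac{1}{27586}\right) + 6619 \left(- \frac{1}{10481}\right) = \frac{23147}{27586} - \frac{6619}{10481} = \frac{60011973}{289128866}$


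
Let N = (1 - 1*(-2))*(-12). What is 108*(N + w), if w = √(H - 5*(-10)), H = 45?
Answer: -3888 + 108*√95 ≈ -2835.3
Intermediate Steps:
w = √95 (w = √(45 - 5*(-10)) = √(45 + 50) = √95 ≈ 9.7468)
N = -36 (N = (1 + 2)*(-12) = 3*(-12) = -36)
108*(N + w) = 108*(-36 + √95) = -3888 + 108*√95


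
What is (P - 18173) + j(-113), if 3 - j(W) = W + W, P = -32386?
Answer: -50330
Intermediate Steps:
j(W) = 3 - 2*W (j(W) = 3 - (W + W) = 3 - 2*W)
(P - 18173) + j(-113) = (-32386 - 18173) + (3 - 2*(-113)) = -50559 + (3 + 226) = -50559 + 229 = -50330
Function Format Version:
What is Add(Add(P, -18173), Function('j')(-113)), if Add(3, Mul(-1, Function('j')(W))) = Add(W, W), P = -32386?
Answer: -50330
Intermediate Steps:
Function('j')(W) = Add(3, Mul(-2, W)) (Function('j')(W) = Add(3, Mul(-1, Add(W, W))) = Add(3, Mul(-1, Mul(2, W))) = Add(3, Mul(-2, W)))
Add(Add(P, -18173), Function('j')(-113)) = Add(Add(-32386, -18173), Add(3, Mul(-2, -113))) = Add(-50559, Add(3, 226)) = Add(-50559, 229) = -50330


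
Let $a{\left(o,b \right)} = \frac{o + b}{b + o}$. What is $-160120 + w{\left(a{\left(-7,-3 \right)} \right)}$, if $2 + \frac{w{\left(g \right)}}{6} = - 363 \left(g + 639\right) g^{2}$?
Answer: $-1554052$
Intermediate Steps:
$a{\left(o,b \right)} = 1$ ($a{\left(o,b \right)} = \frac{b + o}{b + o} = 1$)
$w{\left(g \right)} = -12 + 6 g^{2} \left(-231957 - 363 g\right)$ ($w{\left(g \right)} = -12 + 6 - 363 \left(g + 639\right) g^{2} = -12 + 6 - 363 \left(639 + g\right) g^{2} = -12 + 6 \left(-231957 - 363 g\right) g^{2} = -12 + 6 g^{2} \left(-231957 - 363 g\right)$)
$-160120 + w{\left(a{\left(-7,-3 \right)} \right)} = -160120 - \left(12 + 2178 + 1391742\right) = -160120 - 1393932 = -1554052$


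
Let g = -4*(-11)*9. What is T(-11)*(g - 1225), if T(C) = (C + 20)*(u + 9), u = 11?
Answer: -149220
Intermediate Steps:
T(C) = 400 + 20*C (T(C) = (C + 20)*(11 + 9) = (20 + C)*20 = 400 + 20*C)
g = 396 (g = 44*9 = 396)
T(-11)*(g - 1225) = (400 + 20*(-11))*(396 - 1225) = (400 - 220)*(-829) = 180*(-829) = -149220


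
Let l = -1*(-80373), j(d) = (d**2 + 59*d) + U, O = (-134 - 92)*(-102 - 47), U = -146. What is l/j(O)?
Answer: 26791/378641632 ≈ 7.0756e-5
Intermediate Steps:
O = 33674 (O = -226*(-149) = 33674)
j(d) = -146 + d**2 + 59*d (j(d) = (d**2 + 59*d) - 146 = -146 + d**2 + 59*d)
l = 80373
l/j(O) = 80373/(-146 + 33674**2 + 59*33674) = 80373/(-146 + 1133938276 + 1986766) = 80373/1135924896 = 80373*(1/1135924896) = 26791/378641632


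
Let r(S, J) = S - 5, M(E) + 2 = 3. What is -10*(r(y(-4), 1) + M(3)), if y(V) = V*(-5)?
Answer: -160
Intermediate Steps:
M(E) = 1 (M(E) = -2 + 3 = 1)
y(V) = -5*V
r(S, J) = -5 + S
-10*(r(y(-4), 1) + M(3)) = -10*((-5 - 5*(-4)) + 1) = -10*((-5 + 20) + 1) = -10*(15 + 1) = -10*16 = -160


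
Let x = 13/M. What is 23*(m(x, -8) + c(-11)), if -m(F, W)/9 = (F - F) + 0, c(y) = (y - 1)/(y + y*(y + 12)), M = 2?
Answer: 138/11 ≈ 12.545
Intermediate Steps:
x = 13/2 ≈ 6.5000
c(y) = (-1 + y)/(y + y*(12 + y))
m(F, W) = 0 (m(F, W) = -9*((F - F) + 0) = -9*(0 + 0) = -9*0 = 0)
23*(m(x, -8) + c(-11)) = 23*(0 + (-1 - 11)/((-11)*(13 - 11))) = 23*(0 - 1/11*(-12)/2) = 23*(0 - 1/11*½*(-12)) = 23*(0 + 6/11) = 23*(6/11) = 138/11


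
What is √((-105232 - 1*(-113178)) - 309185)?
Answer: 9*I*√3719 ≈ 548.85*I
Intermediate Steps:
√((-105232 - 1*(-113178)) - 309185) = √((-105232 + 113178) - 309185) = √(7946 - 309185) = √(-301239) = 9*I*√3719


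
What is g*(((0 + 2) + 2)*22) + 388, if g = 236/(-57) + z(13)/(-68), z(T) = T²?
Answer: -189010/969 ≈ -195.06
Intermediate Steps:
g = -25681/3876 (g = 236/(-57) + 13²/(-68) = 236*(-1/57) + 169*(-1/68) = -236/57 - 169/68 = -25681/3876 ≈ -6.6256)
g*(((0 + 2) + 2)*22) + 388 = -25681*((0 + 2) + 2)*22/3876 + 388 = -25681*(2 + 2)*22/3876 + 388 = -25681*22/969 + 388 = -25681/3876*88 + 388 = -564982/969 + 388 = -189010/969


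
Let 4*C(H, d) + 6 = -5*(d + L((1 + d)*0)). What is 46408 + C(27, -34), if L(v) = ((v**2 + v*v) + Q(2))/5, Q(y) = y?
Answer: 92897/2 ≈ 46449.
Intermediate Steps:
L(v) = 2/5 + 2*v**2/5 (L(v) = ((v**2 + v*v) + 2)/5 = ((v**2 + v**2) + 2)*(1/5) = (2*v**2 + 2)*(1/5) = (2 + 2*v**2)*(1/5) = 2/5 + 2*v**2/5)
C(H, d) = -2 - 5*d/4 (C(H, d) = -3/2 + (-5*(d + (2/5 + 2*((1 + d)*0)**2/5)))/4 = -3/2 + (-5*(d + (2/5 + (2/5)*0**2)))/4 = -3/2 + (-5*(d + (2/5 + (2/5)*0)))/4 = -3/2 + (-5*(d + (2/5 + 0)))/4 = -3/2 + (-5*(d + 2/5))/4 = -3/2 + (-5*(2/5 + d))/4 = -3/2 + (-2 - 5*d)/4 = -3/2 + (-1/2 - 5*d/4) = -2 - 5*d/4)
46408 + C(27, -34) = 46408 + (-2 - 5/4*(-34)) = 46408 + (-2 + 85/2) = 46408 + 81/2 = 92897/2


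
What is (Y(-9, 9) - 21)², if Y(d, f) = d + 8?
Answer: 484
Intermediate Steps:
Y(d, f) = 8 + d
(Y(-9, 9) - 21)² = ((8 - 9) - 21)² = (-1 - 21)² = (-22)² = 484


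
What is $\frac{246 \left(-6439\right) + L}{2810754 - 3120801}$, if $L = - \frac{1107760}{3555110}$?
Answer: $\frac{563127401710}{110225119017} \approx 5.1089$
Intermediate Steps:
$L = - \frac{110776}{355511}$ ($L = \left(-1107760\right) \frac{1}{3555110} = - \frac{110776}{355511} \approx -0.3116$)
$\frac{246 \left(-6439\right) + L}{2810754 - 3120801} = \frac{246 \left(-6439\right) - \frac{110776}{355511}}{2810754 - 3120801} = \frac{-1583994 - \frac{110776}{355511}}{2810754 - 3120801} = - \frac{563127401710}{355511 \left(2810754 - 3120801\right)} = - \frac{563127401710}{355511 \left(-310047\right)} = \left(- \frac{563127401710}{355511}\right) \left(- \frac{1}{310047}\right) = \frac{563127401710}{110225119017}$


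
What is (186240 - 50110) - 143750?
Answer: -7620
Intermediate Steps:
(186240 - 50110) - 143750 = 136130 - 143750 = -7620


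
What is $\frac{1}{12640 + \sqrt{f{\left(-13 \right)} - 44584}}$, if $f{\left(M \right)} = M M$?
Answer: $\frac{2528}{31962803} - \frac{3 i \sqrt{4935}}{159814015} \approx 7.9092 \cdot 10^{-5} - 1.3187 \cdot 10^{-6} i$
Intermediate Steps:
$f{\left(M \right)} = M^{2}$
$\frac{1}{12640 + \sqrt{f{\left(-13 \right)} - 44584}} = \frac{1}{12640 + \sqrt{\left(-13\right)^{2} - 44584}} = \frac{1}{12640 + \sqrt{169 - 44584}} = \frac{1}{12640 + \sqrt{-44415}} = \frac{1}{12640 + 3 i \sqrt{4935}}$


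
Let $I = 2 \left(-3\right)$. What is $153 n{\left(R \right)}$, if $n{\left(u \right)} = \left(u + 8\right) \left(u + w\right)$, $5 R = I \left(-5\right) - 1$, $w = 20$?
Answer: $\frac{1361853}{25} \approx 54474.0$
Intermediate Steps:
$I = -6$
$R = \frac{29}{5}$ ($R = \frac{\left(-6\right) \left(-5\right) - 1}{5} = \frac{30 - 1}{5} = \frac{1}{5} \cdot 29 = \frac{29}{5} \approx 5.8$)
$n{\left(u \right)} = \left(8 + u\right) \left(20 + u\right)$ ($n{\left(u \right)} = \left(u + 8\right) \left(u + 20\right) = \left(8 + u\right) \left(20 + u\right)$)
$153 n{\left(R \right)} = 153 \left(160 + \left(\frac{29}{5}\right)^{2} + 28 \cdot \frac{29}{5}\right) = 153 \left(160 + \frac{841}{25} + \frac{812}{5}\right) = 153 \cdot \frac{8901}{25} = \frac{1361853}{25}$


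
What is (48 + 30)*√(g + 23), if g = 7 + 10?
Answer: 156*√10 ≈ 493.32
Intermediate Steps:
g = 17
(48 + 30)*√(g + 23) = (48 + 30)*√(17 + 23) = 78*√40 = 78*(2*√10) = 156*√10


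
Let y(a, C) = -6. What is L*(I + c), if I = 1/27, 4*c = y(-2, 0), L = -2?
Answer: 79/27 ≈ 2.9259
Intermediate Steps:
c = -3/2 (c = (¼)*(-6) = -3/2 ≈ -1.5000)
I = 1/27 ≈ 0.037037
L*(I + c) = -2*(1/27 - 3/2) = -2*(-79/54) = 79/27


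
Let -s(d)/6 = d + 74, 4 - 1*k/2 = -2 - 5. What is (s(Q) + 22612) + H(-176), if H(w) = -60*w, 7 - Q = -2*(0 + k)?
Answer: 32422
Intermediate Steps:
k = 22 (k = 8 - 2*(-2 - 5) = 8 - 2*(-7) = 8 + 14 = 22)
Q = 51 (Q = 7 - (-2)*(0 + 22) = 7 - (-2)*22 = 7 - 1*(-44) = 7 + 44 = 51)
s(d) = -444 - 6*d (s(d) = -6*(d + 74) = -6*(74 + d) = -444 - 6*d)
(s(Q) + 22612) + H(-176) = ((-444 - 6*51) + 22612) - 60*(-176) = ((-444 - 306) + 22612) + 10560 = (-750 + 22612) + 10560 = 21862 + 10560 = 32422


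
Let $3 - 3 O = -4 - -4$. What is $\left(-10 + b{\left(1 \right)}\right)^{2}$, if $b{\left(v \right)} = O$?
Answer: $81$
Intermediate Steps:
$O = 1$ ($O = 1 - \frac{-4 - -4}{3} = 1 - \frac{-4 + 4}{3} = 1 - 0 = 1 + 0 = 1$)
$b{\left(v \right)} = 1$
$\left(-10 + b{\left(1 \right)}\right)^{2} = \left(-10 + 1\right)^{2} = \left(-9\right)^{2} = 81$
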